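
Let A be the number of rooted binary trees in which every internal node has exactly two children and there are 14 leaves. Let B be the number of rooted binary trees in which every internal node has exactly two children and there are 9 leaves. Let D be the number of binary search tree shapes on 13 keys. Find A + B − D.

1430

Full binary trees with 14 leaves have 14−1 = 13 internal nodes, so there are C_13 of them. So A = C_13 = 742900.
Full binary trees with 9 leaves have 9−1 = 8 internal nodes, so there are C_8 of them. So B = C_8 = 1430.
Binary trees (left/right distinguished) on n nodes are counted by C_n; here n = 13. So D = C_13 = 742900.
A + B − D = 742900 + 1430 − 742900 = 1430.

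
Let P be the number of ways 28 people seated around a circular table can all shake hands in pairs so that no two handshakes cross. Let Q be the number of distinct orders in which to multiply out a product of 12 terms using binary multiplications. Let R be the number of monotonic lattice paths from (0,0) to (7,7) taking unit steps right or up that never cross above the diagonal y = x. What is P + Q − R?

With 28 = 2·14 people, non-crossing handshake pairings are non-crossing perfect matchings on a circle, counted by C_14. So P = C_14 = 2674440.
Ways to associate a product of 12 factors correspond to binary trees on 12 leaves, so the count is C_11. So Q = C_11 = 58786.
Sub-diagonal monotone paths from (0,0) to (7,7) biject with Dyck paths of semilength 7, giving C_7. So R = C_7 = 429.
P + Q − R = 2674440 + 58786 − 429 = 2732797.

2732797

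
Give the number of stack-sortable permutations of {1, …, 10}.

Stack-sortable permutations are exactly the 231-avoiding ones, counted by C_n; here n = 10.
C_10 = C(20,10)/11 = 184756/11 = 16796.

16796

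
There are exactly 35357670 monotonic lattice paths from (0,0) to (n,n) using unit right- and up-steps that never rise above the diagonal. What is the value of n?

16

Such diagonal-avoiding paths in an n×n grid are counted by C_n, and C_16 = 35357670.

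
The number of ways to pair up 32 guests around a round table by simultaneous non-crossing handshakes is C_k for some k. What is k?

Non-crossing handshake pairings of 2n people are counted by C_n; 32 people gives n = 16.

16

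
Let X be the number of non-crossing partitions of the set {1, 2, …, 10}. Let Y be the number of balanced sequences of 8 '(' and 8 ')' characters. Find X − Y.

15366

Non-crossing partitions of an n-element set are counted by C_n; here n = 10. So X = C_10 = 16796.
Balanced strings of n pairs of brackets are counted by C_n; here n = 8. So Y = C_8 = 1430.
X − Y = 16796 − 1430 = 15366.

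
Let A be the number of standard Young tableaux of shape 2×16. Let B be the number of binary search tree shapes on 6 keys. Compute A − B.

By the hook-length formula (or a Dyck-path bijection), SYT of shape 2×16 number C_16. So A = C_16 = 35357670.
Binary trees (left/right distinguished) on n nodes are counted by C_n; here n = 6. So B = C_6 = 132.
A − B = 35357670 − 132 = 35357538.

35357538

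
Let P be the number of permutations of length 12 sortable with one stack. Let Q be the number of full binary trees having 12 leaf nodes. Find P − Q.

By Knuth's characterisation, the stack-sortable permutations of length 12 are the 231-avoiders, numbering C_12. So P = C_12 = 208012.
Full binary trees with 12 leaves have 12−1 = 11 internal nodes, so there are C_11 of them. So Q = C_11 = 58786.
P − Q = 208012 − 58786 = 149226.

149226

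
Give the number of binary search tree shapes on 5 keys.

42

There are C_n binary search tree shapes on n keys; with n = 5 that is C_5.
C_5 = 42.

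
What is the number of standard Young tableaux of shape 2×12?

208012

By the hook-length formula (or a Dyck-path bijection), SYT of shape 2×12 number C_12.
C_12 = C(24,12)/13 = 2704156/13 = 208012.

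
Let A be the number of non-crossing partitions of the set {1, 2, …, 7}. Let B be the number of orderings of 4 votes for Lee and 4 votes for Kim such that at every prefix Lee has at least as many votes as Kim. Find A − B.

415

Non-crossing partitions of an n-element set are counted by C_n; here n = 7. So A = C_7 = 429.
Reading a vote for the leader as '(' and for the other as ')' turns such a sequence into a balanced string of 4 pairs, so the count is C_4. So B = C_4 = 14.
A − B = 429 − 14 = 415.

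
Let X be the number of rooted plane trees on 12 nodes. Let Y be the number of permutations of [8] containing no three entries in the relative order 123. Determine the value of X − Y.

Rooted ordered (plane) trees on m nodes have m−1 edges and are counted by C_{m−1}; m = 12 gives C_11. So X = C_11 = 58786.
Permutations of [n] avoiding any single length-3 pattern are counted by C_n; here n = 8. So Y = C_8 = 1430.
X − Y = 58786 − 1430 = 57356.

57356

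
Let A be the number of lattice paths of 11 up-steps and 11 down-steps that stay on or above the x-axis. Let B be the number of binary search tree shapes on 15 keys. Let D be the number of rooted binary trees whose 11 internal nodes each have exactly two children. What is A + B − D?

9694845

A Dyck path with 11 up-steps and 11 down-steps has semilength 11, so there are C_11 of them. So A = C_11 = 58786.
Rooted binary trees with 15 nodes (each child slot possibly empty) number C_15. So B = C_15 = 9694845.
The number of full binary trees on 11 internal nodes is the Catalan number C_11. So D = C_11 = 58786.
A + B − D = 58786 + 9694845 − 58786 = 9694845.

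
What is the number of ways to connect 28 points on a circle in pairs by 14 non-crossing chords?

2674440

Pairing 28 circle points by 14 non-crossing chords gives C_14 matchings.
C_14 = C(28,14)/15 = 40116600/15 = 2674440.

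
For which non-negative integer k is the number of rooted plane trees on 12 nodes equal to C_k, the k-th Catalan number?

11

A rooted plane tree on 12 nodes has 11 edges, and such trees are counted by C_11.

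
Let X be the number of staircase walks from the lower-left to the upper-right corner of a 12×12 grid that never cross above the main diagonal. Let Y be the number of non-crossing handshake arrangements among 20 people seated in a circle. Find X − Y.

Sub-diagonal monotone paths from (0,0) to (12,12) biject with Dyck paths of semilength 12, giving C_12. So X = C_12 = 208012.
With 20 = 2·10 people, non-crossing handshake pairings are non-crossing perfect matchings on a circle, counted by C_10. So Y = C_10 = 16796.
X − Y = 208012 − 16796 = 191216.

191216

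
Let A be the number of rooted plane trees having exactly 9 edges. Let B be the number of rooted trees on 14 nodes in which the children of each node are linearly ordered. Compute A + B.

Rooted ordered trees with n edges are counted by C_n; here n = 9. So A = C_9 = 4862.
A rooted plane tree on 14 nodes has 13 edges, and such trees are counted by C_13. So B = C_13 = 742900.
A + B = 4862 + 742900 = 747762.

747762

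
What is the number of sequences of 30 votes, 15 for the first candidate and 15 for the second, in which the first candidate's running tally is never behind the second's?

9694845

Reading a vote for the leader as '(' and for the other as ')' turns such a sequence into a balanced string of 15 pairs, so the count is C_15.
C_15 = C(30,15)/16 = 155117520/16 = 9694845.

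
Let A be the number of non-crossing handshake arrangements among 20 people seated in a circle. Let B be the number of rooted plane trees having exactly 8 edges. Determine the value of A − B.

15366

With 20 = 2·10 people, non-crossing handshake pairings are non-crossing perfect matchings on a circle, counted by C_10. So A = C_10 = 16796.
A rooted plane tree with 8 edges has 9 nodes, and the count is C_8. So B = C_8 = 1430.
A − B = 16796 − 1430 = 15366.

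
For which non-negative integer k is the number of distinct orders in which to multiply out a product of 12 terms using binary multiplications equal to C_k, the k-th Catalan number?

11

Bracketing 12 factors into binary products is counted by C_{12−1} = C_11.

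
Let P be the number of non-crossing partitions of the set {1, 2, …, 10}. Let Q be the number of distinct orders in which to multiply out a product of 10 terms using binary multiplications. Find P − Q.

11934

The non-crossing partitions of [10] form a lattice of size C_10. So P = C_10 = 16796.
Bracketing 10 factors into binary products is counted by C_{10−1} = C_9. So Q = C_9 = 4862.
P − Q = 16796 − 4862 = 11934.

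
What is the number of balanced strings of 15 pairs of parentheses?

9694845

Balanced strings of n pairs of brackets are counted by C_n; here n = 15.
C_15 = 9694845.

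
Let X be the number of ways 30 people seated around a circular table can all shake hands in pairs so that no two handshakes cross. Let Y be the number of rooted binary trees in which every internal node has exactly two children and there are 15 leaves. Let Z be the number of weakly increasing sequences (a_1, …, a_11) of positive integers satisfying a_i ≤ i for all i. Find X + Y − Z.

12310499

Non-crossing handshake pairings of 2n people are counted by C_n; 30 people gives n = 15. So X = C_15 = 9694845.
Full binary trees with 15 leaves have 15−1 = 14 internal nodes, so there are C_14 of them. So Y = C_14 = 2674440.
Weakly increasing sequences with a_i ≤ i biject with Dyck paths of semilength 11, so there are C_11. So Z = C_11 = 58786.
X + Y − Z = 9694845 + 2674440 − 58786 = 12310499.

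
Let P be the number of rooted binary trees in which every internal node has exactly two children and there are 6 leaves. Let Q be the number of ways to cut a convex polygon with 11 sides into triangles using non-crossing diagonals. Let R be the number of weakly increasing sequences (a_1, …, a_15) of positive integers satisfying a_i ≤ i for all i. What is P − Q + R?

9690025

A full binary tree with L leaves has L−1 internal nodes and is counted by C_{L−1}; L = 6 gives C_5. So P = C_5 = 42.
A convex 11-gon is triangulated into 9 triangles, and the number of such triangulations is the Catalan number C_{11−2} = C_9. So Q = C_9 = 4862.
Weakly increasing sequences with a_i ≤ i biject with Dyck paths of semilength 15, so there are C_15. So R = C_15 = 9694845.
P − Q + R = 42 − 4862 + 9694845 = 9690025.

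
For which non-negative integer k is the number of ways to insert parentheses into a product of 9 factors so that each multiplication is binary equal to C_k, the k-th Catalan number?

8

Bracketing 9 factors into binary products is counted by C_{9−1} = C_8.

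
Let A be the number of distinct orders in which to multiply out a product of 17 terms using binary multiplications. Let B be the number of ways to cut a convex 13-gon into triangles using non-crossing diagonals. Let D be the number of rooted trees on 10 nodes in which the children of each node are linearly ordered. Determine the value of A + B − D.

35411594

Bracketing 17 factors into binary products is counted by C_{17−1} = C_16. So A = C_16 = 35357670.
Triangulations of a convex m-gon are counted by C_{m−2}; with m = 13 this is C_11. So B = C_11 = 58786.
A rooted plane tree on 10 nodes has 9 edges, and such trees are counted by C_9. So D = C_9 = 4862.
A + B − D = 35357670 + 58786 − 4862 = 35411594.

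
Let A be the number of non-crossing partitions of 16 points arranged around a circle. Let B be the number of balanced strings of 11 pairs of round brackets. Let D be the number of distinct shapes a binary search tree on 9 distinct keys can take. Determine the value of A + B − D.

Non-crossing partitions of an n-element set are counted by C_n; here n = 16. So A = C_16 = 35357670.
Balanced strings of n pairs of brackets are counted by C_n; here n = 11. So B = C_11 = 58786.
Binary trees (left/right distinguished) on n nodes are counted by C_n; here n = 9. So D = C_9 = 4862.
A + B − D = 35357670 + 58786 − 4862 = 35411594.

35411594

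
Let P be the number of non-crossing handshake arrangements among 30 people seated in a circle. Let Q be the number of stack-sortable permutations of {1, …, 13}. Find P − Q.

With 30 = 2·15 people, non-crossing handshake pairings are non-crossing perfect matchings on a circle, counted by C_15. So P = C_15 = 9694845.
Stack-sortable permutations are exactly the 231-avoiding ones, counted by C_n; here n = 13. So Q = C_13 = 742900.
P − Q = 9694845 − 742900 = 8951945.

8951945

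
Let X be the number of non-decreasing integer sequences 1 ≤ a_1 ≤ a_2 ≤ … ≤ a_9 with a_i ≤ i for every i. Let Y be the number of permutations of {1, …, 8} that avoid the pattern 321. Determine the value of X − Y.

Weakly increasing sequences with a_i ≤ i biject with Dyck paths of semilength 9, so there are C_9. So X = C_9 = 4862.
Permutations of [n] avoiding any single length-3 pattern are counted by C_n; here n = 8. So Y = C_8 = 1430.
X − Y = 4862 − 1430 = 3432.

3432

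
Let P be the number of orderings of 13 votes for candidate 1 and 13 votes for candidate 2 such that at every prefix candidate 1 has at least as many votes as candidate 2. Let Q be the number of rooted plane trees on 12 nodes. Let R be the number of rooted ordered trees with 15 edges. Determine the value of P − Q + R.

10378959

Ballot sequences with n votes each where one side never trails are Dyck words, counted by C_n; here n = 13. So P = C_13 = 742900.
A rooted plane tree on 12 nodes has 11 edges, and such trees are counted by C_11. So Q = C_11 = 58786.
Rooted ordered trees with n edges are counted by C_n; here n = 15. So R = C_15 = 9694845.
P − Q + R = 742900 − 58786 + 9694845 = 10378959.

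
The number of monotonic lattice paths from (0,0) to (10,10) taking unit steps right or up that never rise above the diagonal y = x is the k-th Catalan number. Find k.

Monotone paths in an n×n grid that stay weakly below the diagonal are counted by C_n; here n = 10.

10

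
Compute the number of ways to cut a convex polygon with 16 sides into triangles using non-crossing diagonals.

2674440

Triangulations of a convex m-gon are counted by C_{m−2}; with m = 16 this is C_14.
C_14 = C(28,14)/15 = 40116600/15 = 2674440.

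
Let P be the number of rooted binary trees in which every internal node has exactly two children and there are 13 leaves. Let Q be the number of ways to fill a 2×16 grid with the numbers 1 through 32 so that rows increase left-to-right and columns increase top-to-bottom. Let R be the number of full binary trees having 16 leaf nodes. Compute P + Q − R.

A full binary tree with L leaves has L−1 internal nodes and is counted by C_{L−1}; L = 13 gives C_12. So P = C_12 = 208012.
Standard Young tableaux of shape 2×n are counted by C_n; here n = 16. So Q = C_16 = 35357670.
A full binary tree with L leaves has L−1 internal nodes and is counted by C_{L−1}; L = 16 gives C_15. So R = C_15 = 9694845.
P + Q − R = 208012 + 35357670 − 9694845 = 25870837.

25870837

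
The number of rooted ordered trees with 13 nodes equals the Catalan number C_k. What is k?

Rooted ordered (plane) trees on m nodes have m−1 edges and are counted by C_{m−1}; m = 13 gives C_12.

12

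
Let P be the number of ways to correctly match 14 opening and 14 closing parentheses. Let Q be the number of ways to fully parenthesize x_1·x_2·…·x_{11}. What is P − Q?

With 14 pairs the number of balanced bracket strings is the Catalan number C_14. So P = C_14 = 2674440.
Bracketing 11 factors into binary products is counted by C_{11−1} = C_10. So Q = C_10 = 16796.
P − Q = 2674440 − 16796 = 2657644.

2657644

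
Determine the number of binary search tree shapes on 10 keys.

16796

There are C_n binary search tree shapes on n keys; with n = 10 that is C_10.
C_10 = C(20,10)/11 = 184756/11 = 16796.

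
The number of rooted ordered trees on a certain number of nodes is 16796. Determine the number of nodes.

11

Rooted ordered trees on m nodes are counted by C_{m−1}, and C_10 = 16796.
So the index is 10, and the number of nodes is 10 + 1 = 11.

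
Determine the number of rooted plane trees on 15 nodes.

2674440

A rooted plane tree on 15 nodes has 14 edges, and such trees are counted by C_14.
C_14 = C(28,14)/15 = 40116600/15 = 2674440.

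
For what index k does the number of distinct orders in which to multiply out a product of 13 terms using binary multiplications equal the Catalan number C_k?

Ways to associate a product of 13 factors correspond to binary trees on 13 leaves, so the count is C_12.

12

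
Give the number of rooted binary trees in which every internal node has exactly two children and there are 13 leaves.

Full binary trees with 13 leaves have 13−1 = 12 internal nodes, so there are C_12 of them.
C_12 = C_11 · 2(2·11+1)/(11+2) = 58786 · 46/13 = 208012.

208012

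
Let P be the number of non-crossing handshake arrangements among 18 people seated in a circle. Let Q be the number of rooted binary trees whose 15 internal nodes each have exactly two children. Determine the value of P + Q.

9699707

With 18 = 2·9 people, non-crossing handshake pairings are non-crossing perfect matchings on a circle, counted by C_9. So P = C_9 = 4862.
Full binary trees with n internal nodes are counted by C_n; here n = 15. So Q = C_15 = 9694845.
P + Q = 4862 + 9694845 = 9699707.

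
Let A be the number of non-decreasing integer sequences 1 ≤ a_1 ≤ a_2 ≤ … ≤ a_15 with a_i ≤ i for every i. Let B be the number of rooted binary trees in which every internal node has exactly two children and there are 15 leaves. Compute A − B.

7020405

Such sub-staircase sequences of length n are counted by C_n; here n = 15. So A = C_15 = 9694845.
Full binary trees with 15 leaves have 15−1 = 14 internal nodes, so there are C_14 of them. So B = C_14 = 2674440.
A − B = 9694845 − 2674440 = 7020405.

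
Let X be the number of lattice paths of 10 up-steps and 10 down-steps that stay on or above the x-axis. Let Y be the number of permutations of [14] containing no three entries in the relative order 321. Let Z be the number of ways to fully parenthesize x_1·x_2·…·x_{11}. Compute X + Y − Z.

A Dyck path with 10 up-steps and 10 down-steps has semilength 10, so there are C_10 of them. So X = C_10 = 16796.
For any fixed pattern of length 3, the pattern-avoiding permutations of [14] number C_14. So Y = C_14 = 2674440.
Bracketing 11 factors into binary products is counted by C_{11−1} = C_10. So Z = C_10 = 16796.
X + Y − Z = 16796 + 2674440 − 16796 = 2674440.

2674440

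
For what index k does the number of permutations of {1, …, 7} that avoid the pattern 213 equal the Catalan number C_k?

Permutations of [n] avoiding any single length-3 pattern are counted by C_n; here n = 7.

7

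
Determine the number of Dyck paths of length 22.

Dyck paths of semilength n (length 2n) are counted by C_n; here n = 11.
C_11 = 58786.

58786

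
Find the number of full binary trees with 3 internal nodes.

Full binary trees with n internal nodes are counted by C_n; here n = 3.
C_3 = C(6,3)/4 = 20/4 = 5.

5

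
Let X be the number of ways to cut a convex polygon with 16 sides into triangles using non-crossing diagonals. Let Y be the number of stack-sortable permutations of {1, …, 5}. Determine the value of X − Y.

2674398

The number of triangulations of a 16-gon is the Catalan number C_14 (index = sides − 2). So X = C_14 = 2674440.
By Knuth's characterisation, the stack-sortable permutations of length 5 are the 231-avoiders, numbering C_5. So Y = C_5 = 42.
X − Y = 2674440 − 42 = 2674398.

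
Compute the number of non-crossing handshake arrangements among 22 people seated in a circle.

58786

Non-crossing handshake pairings of 2n people are counted by C_n; 22 people gives n = 11.
C_11 = 58786.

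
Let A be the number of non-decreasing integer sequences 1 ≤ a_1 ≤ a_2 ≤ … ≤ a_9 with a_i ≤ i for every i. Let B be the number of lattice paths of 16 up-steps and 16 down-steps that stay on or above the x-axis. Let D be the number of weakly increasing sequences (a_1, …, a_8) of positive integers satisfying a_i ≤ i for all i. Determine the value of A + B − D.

Such sub-staircase sequences of length n are counted by C_n; here n = 9. So A = C_9 = 4862.
Dyck paths of semilength n (length 2n) are counted by C_n; here n = 16. So B = C_16 = 35357670.
Weakly increasing sequences with a_i ≤ i biject with Dyck paths of semilength 8, so there are C_8. So D = C_8 = 1430.
A + B − D = 4862 + 35357670 − 1430 = 35361102.

35361102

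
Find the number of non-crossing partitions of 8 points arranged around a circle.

1430

Non-crossing partitions of an n-element set are counted by C_n; here n = 8.
C_8 = C(16,8)/9 = 12870/9 = 1430.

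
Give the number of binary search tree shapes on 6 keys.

132

There are C_n binary search tree shapes on n keys; with n = 6 that is C_6.
C_6 = C(12,6)/7 = 924/7 = 132.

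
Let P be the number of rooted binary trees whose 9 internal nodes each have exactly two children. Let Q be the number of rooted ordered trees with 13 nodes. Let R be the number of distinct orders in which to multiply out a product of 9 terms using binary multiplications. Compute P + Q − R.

The number of full binary trees on 9 internal nodes is the Catalan number C_9. So P = C_9 = 4862.
Rooted ordered (plane) trees on m nodes have m−1 edges and are counted by C_{m−1}; m = 13 gives C_12. So Q = C_12 = 208012.
Parenthesizations of m factors correspond to full binary trees with m leaves, counted by C_{m−1}; m = 9 gives C_8. So R = C_8 = 1430.
P + Q − R = 4862 + 208012 − 1430 = 211444.

211444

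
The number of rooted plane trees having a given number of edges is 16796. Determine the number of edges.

Rooted ordered trees with n edges are counted by C_n. The Catalan number equal to 16796 is C_10.

10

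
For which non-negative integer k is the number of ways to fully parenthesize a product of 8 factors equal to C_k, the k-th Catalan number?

7

Parenthesizations of m factors correspond to full binary trees with m leaves, counted by C_{m−1}; m = 8 gives C_7.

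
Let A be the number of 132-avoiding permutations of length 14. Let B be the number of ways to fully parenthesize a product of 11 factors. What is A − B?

2657644

For any fixed pattern of length 3, the pattern-avoiding permutations of [14] number C_14. So A = C_14 = 2674440.
Ways to associate a product of 11 factors correspond to binary trees on 11 leaves, so the count is C_10. So B = C_10 = 16796.
A − B = 2674440 − 16796 = 2657644.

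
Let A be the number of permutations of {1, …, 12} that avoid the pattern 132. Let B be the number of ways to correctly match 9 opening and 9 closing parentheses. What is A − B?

For any fixed pattern of length 3, the pattern-avoiding permutations of [12] number C_12. So A = C_12 = 208012.
Balanced strings of n pairs of brackets are counted by C_n; here n = 9. So B = C_9 = 4862.
A − B = 208012 − 4862 = 203150.

203150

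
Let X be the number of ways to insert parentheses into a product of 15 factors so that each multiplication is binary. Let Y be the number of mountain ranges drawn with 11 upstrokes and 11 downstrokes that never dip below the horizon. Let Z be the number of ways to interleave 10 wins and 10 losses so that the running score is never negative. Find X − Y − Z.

2598858

Bracketing 15 factors into binary products is counted by C_{15−1} = C_14. So X = C_14 = 2674440.
A Dyck path with 11 up-steps and 11 down-steps has semilength 11, so there are C_11 of them. So Y = C_11 = 58786.
Reading a vote for the leader as '(' and for the other as ')' turns such a sequence into a balanced string of 10 pairs, so the count is C_10. So Z = C_10 = 16796.
X − Y − Z = 2674440 − 58786 − 16796 = 2598858.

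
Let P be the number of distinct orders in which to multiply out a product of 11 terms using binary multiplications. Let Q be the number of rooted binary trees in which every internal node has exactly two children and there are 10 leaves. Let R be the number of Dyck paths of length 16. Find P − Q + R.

Parenthesizations of m factors correspond to full binary trees with m leaves, counted by C_{m−1}; m = 11 gives C_10. So P = C_10 = 16796.
Full binary trees with 10 leaves have 10−1 = 9 internal nodes, so there are C_9 of them. So Q = C_9 = 4862.
Paths of 8 up- and 8 down-steps that never dip below the axis are Dyck paths; their count is C_8. So R = C_8 = 1430.
P − Q + R = 16796 − 4862 + 1430 = 13364.

13364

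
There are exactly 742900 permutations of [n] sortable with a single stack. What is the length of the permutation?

Stack-sortable permutations of [n] are counted by C_n, and C_13 = 742900.

13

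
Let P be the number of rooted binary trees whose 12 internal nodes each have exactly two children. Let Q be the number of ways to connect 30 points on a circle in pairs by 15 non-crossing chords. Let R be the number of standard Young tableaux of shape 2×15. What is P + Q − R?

Full binary trees with n internal nodes are counted by C_n; here n = 12. So P = C_12 = 208012.
Pairing 30 circle points by 15 non-crossing chords gives C_15 matchings. So Q = C_15 = 9694845.
By the hook-length formula (or a Dyck-path bijection), SYT of shape 2×15 number C_15. So R = C_15 = 9694845.
P + Q − R = 208012 + 9694845 − 9694845 = 208012.

208012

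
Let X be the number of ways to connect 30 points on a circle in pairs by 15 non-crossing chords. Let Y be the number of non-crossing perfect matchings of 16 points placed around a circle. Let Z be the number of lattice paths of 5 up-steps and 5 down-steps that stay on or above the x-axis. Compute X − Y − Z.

Non-crossing perfect matchings of 2n points on a circle are counted by C_n; with 30 points, n = 15. So X = C_15 = 9694845.
Pairing 16 circle points by 8 non-crossing chords gives C_8 matchings. So Y = C_8 = 1430.
A Dyck path with 5 up-steps and 5 down-steps has semilength 5, so there are C_5 of them. So Z = C_5 = 42.
X − Y − Z = 9694845 − 1430 − 42 = 9693373.

9693373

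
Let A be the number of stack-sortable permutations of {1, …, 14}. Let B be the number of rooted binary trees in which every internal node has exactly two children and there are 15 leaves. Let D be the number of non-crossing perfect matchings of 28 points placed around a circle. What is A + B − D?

Stack-sortable permutations are exactly the 231-avoiding ones, counted by C_n; here n = 14. So A = C_14 = 2674440.
Full binary trees with 15 leaves have 15−1 = 14 internal nodes, so there are C_14 of them. So B = C_14 = 2674440.
Pairing 28 circle points by 14 non-crossing chords gives C_14 matchings. So D = C_14 = 2674440.
A + B − D = 2674440 + 2674440 − 2674440 = 2674440.

2674440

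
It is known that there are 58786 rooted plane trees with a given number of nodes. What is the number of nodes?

12

Rooted ordered trees on m nodes are counted by C_{m−1}. Since C_11 = 58786, the index is 11.
So the index is 11, and the number of nodes is 11 + 1 = 12.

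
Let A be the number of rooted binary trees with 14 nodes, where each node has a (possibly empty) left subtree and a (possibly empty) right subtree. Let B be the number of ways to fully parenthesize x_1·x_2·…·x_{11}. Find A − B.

2657644

Rooted binary trees with 14 nodes (each child slot possibly empty) number C_14. So A = C_14 = 2674440.
Ways to associate a product of 11 factors correspond to binary trees on 11 leaves, so the count is C_10. So B = C_10 = 16796.
A − B = 2674440 − 16796 = 2657644.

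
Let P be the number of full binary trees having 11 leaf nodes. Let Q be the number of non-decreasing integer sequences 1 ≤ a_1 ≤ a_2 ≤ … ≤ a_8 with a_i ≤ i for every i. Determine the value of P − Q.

15366

A full binary tree with L leaves has L−1 internal nodes and is counted by C_{L−1}; L = 11 gives C_10. So P = C_10 = 16796.
Weakly increasing sequences with a_i ≤ i biject with Dyck paths of semilength 8, so there are C_8. So Q = C_8 = 1430.
P − Q = 16796 − 1430 = 15366.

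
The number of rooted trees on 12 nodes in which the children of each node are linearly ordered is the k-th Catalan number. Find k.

11

A rooted plane tree on 12 nodes has 11 edges, and such trees are counted by C_11.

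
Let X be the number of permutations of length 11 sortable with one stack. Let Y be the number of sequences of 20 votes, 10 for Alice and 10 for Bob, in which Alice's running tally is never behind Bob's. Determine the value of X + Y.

75582

By Knuth's characterisation, the stack-sortable permutations of length 11 are the 231-avoiders, numbering C_11. So X = C_11 = 58786.
Ballot sequences with n votes each where one side never trails are Dyck words, counted by C_n; here n = 10. So Y = C_10 = 16796.
X + Y = 58786 + 16796 = 75582.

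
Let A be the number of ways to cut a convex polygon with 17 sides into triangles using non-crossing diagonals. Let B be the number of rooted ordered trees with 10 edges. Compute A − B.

Triangulations of a convex m-gon are counted by C_{m−2}; with m = 17 this is C_15. So A = C_15 = 9694845.
Rooted ordered trees with n edges are counted by C_n; here n = 10. So B = C_10 = 16796.
A − B = 9694845 − 16796 = 9678049.

9678049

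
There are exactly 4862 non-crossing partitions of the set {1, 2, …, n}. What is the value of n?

Non-crossing partitions of [n] are counted by C_n; 4862 = C_9.

9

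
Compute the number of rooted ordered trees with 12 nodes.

Rooted ordered (plane) trees on m nodes have m−1 edges and are counted by C_{m−1}; m = 12 gives C_11.
C_11 = C(22,11)/12 = 705432/12 = 58786.

58786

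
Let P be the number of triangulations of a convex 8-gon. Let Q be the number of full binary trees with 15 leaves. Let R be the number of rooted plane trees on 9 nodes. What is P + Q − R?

A convex 8-gon is triangulated into 6 triangles, and the number of such triangulations is the Catalan number C_{8−2} = C_6. So P = C_6 = 132.
A full binary tree with L leaves has L−1 internal nodes and is counted by C_{L−1}; L = 15 gives C_14. So Q = C_14 = 2674440.
A rooted plane tree on 9 nodes has 8 edges, and such trees are counted by C_8. So R = C_8 = 1430.
P + Q − R = 132 + 2674440 − 1430 = 2673142.

2673142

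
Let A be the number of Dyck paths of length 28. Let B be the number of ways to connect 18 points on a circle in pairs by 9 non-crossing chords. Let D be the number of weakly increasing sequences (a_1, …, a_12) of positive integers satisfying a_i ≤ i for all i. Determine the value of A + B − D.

Dyck paths of semilength n (length 2n) are counted by C_n; here n = 14. So A = C_14 = 2674440.
Pairing 18 circle points by 9 non-crossing chords gives C_9 matchings. So B = C_9 = 4862.
Weakly increasing sequences with a_i ≤ i biject with Dyck paths of semilength 12, so there are C_12. So D = C_12 = 208012.
A + B − D = 2674440 + 4862 − 208012 = 2471290.

2471290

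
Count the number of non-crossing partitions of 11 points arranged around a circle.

The non-crossing partitions of [11] form a lattice of size C_11.
C_11 = C(22,11)/12 = 705432/12 = 58786.

58786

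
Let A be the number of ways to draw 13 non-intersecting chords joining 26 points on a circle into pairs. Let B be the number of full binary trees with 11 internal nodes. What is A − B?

684114

Non-crossing perfect matchings of 2n points on a circle are counted by C_n; with 26 points, n = 13. So A = C_13 = 742900.
The number of full binary trees on 11 internal nodes is the Catalan number C_11. So B = C_11 = 58786.
A − B = 742900 − 58786 = 684114.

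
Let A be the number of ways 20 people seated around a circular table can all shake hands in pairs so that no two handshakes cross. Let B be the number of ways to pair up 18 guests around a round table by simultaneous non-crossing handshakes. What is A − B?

11934

With 20 = 2·10 people, non-crossing handshake pairings are non-crossing perfect matchings on a circle, counted by C_10. So A = C_10 = 16796.
With 18 = 2·9 people, non-crossing handshake pairings are non-crossing perfect matchings on a circle, counted by C_9. So B = C_9 = 4862.
A − B = 16796 − 4862 = 11934.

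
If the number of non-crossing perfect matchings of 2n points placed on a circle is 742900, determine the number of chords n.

13

Non-crossing pairings of 2n points on a circle are counted by C_n. The Catalan number equal to 742900 is C_13.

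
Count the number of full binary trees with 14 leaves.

A full binary tree with L leaves has L−1 internal nodes and is counted by C_{L−1}; L = 14 gives C_13.
C_13 = C(26,13)/14 = 10400600/14 = 742900.

742900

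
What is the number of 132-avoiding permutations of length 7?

429

Permutations of [n] avoiding any single length-3 pattern are counted by C_n; here n = 7.
C_7 = C_6 · 2(2·6+1)/(6+2) = 132 · 26/8 = 429.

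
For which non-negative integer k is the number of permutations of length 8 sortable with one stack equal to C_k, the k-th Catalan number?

By Knuth's characterisation, the stack-sortable permutations of length 8 are the 231-avoiders, numbering C_8.

8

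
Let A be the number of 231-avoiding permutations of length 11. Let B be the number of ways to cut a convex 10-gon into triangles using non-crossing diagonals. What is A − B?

57356

Permutations of [n] avoiding any single length-3 pattern are counted by C_n; here n = 11. So A = C_11 = 58786.
A convex 10-gon is triangulated into 8 triangles, and the number of such triangulations is the Catalan number C_{10−2} = C_8. So B = C_8 = 1430.
A − B = 58786 − 1430 = 57356.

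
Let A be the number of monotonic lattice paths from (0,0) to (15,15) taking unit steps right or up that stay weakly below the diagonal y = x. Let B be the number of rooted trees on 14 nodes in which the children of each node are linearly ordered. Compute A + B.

10437745

Monotone paths in an n×n grid that stay weakly below the diagonal are counted by C_n; here n = 15. So A = C_15 = 9694845.
Rooted ordered (plane) trees on m nodes have m−1 edges and are counted by C_{m−1}; m = 14 gives C_13. So B = C_13 = 742900.
A + B = 9694845 + 742900 = 10437745.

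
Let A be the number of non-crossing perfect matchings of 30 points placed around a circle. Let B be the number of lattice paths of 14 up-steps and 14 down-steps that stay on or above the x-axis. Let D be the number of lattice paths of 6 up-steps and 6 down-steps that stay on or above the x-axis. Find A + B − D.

12369153

Pairing 30 circle points by 15 non-crossing chords gives C_15 matchings. So A = C_15 = 9694845.
A Dyck path with 14 up-steps and 14 down-steps has semilength 14, so there are C_14 of them. So B = C_14 = 2674440.
Paths of 6 up- and 6 down-steps that never dip below the axis are Dyck paths; their count is C_6. So D = C_6 = 132.
A + B − D = 9694845 + 2674440 − 132 = 12369153.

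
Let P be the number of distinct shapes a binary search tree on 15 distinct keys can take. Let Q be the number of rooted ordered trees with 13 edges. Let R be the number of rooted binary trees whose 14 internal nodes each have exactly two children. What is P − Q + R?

11626385

There are C_n binary search tree shapes on n keys; with n = 15 that is C_15. So P = C_15 = 9694845.
A rooted plane tree with 13 edges has 14 nodes, and the count is C_13. So Q = C_13 = 742900.
The number of full binary trees on 14 internal nodes is the Catalan number C_14. So R = C_14 = 2674440.
P − Q + R = 9694845 − 742900 + 2674440 = 11626385.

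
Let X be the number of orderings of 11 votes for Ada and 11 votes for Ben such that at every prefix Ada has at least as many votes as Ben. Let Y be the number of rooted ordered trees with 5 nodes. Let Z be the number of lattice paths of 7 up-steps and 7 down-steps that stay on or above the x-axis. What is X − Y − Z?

Ballot sequences with n votes each where one side never trails are Dyck words, counted by C_n; here n = 11. So X = C_11 = 58786.
A rooted plane tree on 5 nodes has 4 edges, and such trees are counted by C_4. So Y = C_4 = 14.
Paths of 7 up- and 7 down-steps that never dip below the axis are Dyck paths; their count is C_7. So Z = C_7 = 429.
X − Y − Z = 58786 − 14 − 429 = 58343.

58343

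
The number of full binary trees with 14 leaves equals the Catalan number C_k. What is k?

13

A full binary tree with L leaves has L−1 internal nodes and is counted by C_{L−1}; L = 14 gives C_13.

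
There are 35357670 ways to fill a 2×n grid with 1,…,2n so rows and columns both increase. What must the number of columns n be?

Standard Young tableaux of shape 2×n are counted by C_n, and C_16 = 35357670.

16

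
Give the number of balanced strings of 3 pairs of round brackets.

5

Balanced strings of n pairs of brackets are counted by C_n; here n = 3.
C_3 = 5.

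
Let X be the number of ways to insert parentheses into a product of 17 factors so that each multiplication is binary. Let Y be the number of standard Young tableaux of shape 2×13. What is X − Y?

Ways to associate a product of 17 factors correspond to binary trees on 17 leaves, so the count is C_16. So X = C_16 = 35357670.
Standard Young tableaux of shape 2×n are counted by C_n; here n = 13. So Y = C_13 = 742900.
X − Y = 35357670 − 742900 = 34614770.

34614770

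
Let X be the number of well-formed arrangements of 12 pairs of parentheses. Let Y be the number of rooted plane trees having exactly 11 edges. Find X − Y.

149226

Balanced strings of n pairs of brackets are counted by C_n; here n = 12. So X = C_12 = 208012.
A rooted plane tree with 11 edges has 12 nodes, and the count is C_11. So Y = C_11 = 58786.
X − Y = 208012 − 58786 = 149226.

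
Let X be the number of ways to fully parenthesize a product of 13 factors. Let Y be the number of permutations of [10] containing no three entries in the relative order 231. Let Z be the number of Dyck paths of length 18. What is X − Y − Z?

Ways to associate a product of 13 factors correspond to binary trees on 13 leaves, so the count is C_12. So X = C_12 = 208012.
For any fixed pattern of length 3, the pattern-avoiding permutations of [10] number C_10. So Y = C_10 = 16796.
A Dyck path with 9 up-steps and 9 down-steps has semilength 9, so there are C_9 of them. So Z = C_9 = 4862.
X − Y − Z = 208012 − 16796 − 4862 = 186354.

186354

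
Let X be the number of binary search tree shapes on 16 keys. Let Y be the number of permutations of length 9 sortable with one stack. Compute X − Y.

35352808

There are C_n binary search tree shapes on n keys; with n = 16 that is C_16. So X = C_16 = 35357670.
By Knuth's characterisation, the stack-sortable permutations of length 9 are the 231-avoiders, numbering C_9. So Y = C_9 = 4862.
X − Y = 35357670 − 4862 = 35352808.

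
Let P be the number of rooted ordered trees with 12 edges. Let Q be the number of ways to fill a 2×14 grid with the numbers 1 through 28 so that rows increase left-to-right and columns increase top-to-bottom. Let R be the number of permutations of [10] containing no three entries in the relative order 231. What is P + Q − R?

2865656

A rooted plane tree with 12 edges has 13 nodes, and the count is C_12. So P = C_12 = 208012.
By the hook-length formula (or a Dyck-path bijection), SYT of shape 2×14 number C_14. So Q = C_14 = 2674440.
For any fixed pattern of length 3, the pattern-avoiding permutations of [10] number C_10. So R = C_10 = 16796.
P + Q − R = 208012 + 2674440 − 16796 = 2865656.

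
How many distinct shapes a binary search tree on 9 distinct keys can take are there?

Binary trees (left/right distinguished) on n nodes are counted by C_n; here n = 9.
C_9 = 4862.

4862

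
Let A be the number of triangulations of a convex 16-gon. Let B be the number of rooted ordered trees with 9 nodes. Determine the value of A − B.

A convex 16-gon is triangulated into 14 triangles, and the number of such triangulations is the Catalan number C_{16−2} = C_14. So A = C_14 = 2674440.
Rooted ordered (plane) trees on m nodes have m−1 edges and are counted by C_{m−1}; m = 9 gives C_8. So B = C_8 = 1430.
A − B = 2674440 − 1430 = 2673010.

2673010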